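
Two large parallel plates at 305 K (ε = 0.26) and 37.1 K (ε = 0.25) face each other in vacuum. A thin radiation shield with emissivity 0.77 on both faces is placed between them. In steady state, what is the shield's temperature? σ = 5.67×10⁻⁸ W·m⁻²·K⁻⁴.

T_s ≈ 258 K

In steady state the net flux on the hot side equals that on the cold side.
σ(T₁⁴−T_s⁴)/D₁ = σ(T_s⁴−T₂⁴)/D₂, with D₁ = 1/ε₁+1/ε_s−1 = 4.145, D₂ = 1/ε_s+1/ε₂−1 = 4.299.
Solve for T_s⁴: T_s⁴ = (D₂·T₁⁴ + D₁·T₂⁴)/(D₁+D₂) = 4.407×10⁹ K⁴.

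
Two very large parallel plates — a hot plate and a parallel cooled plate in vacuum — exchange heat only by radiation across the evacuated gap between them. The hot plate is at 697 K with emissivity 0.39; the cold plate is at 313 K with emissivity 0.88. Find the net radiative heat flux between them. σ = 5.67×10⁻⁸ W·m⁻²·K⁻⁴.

q ≈ 4750 W/m²

For two infinite grey parallel plates, q = σ(T₁⁴ − T₂⁴)/(1/ε₁ + 1/ε₂ − 1).
T₁⁴ − T₂⁴ = 2.360×10¹¹ − 9.598×10⁹ = 2.264×10¹¹ K⁴.
1/ε₁ + 1/ε₂ − 1 = 2.564 + 1.136 − 1 = 2.700.
q = 5.67×10⁻⁸ × 2.264×10¹¹ / 2.700.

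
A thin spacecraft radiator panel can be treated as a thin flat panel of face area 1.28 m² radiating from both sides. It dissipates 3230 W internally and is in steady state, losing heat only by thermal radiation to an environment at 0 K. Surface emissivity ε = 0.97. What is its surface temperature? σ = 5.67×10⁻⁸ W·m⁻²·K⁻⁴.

T ≈ 389 K

Steady state: internal power = radiated power, P = εσA T⁴.
Radiating area A = 2·1.28 = 2.560 m².
T⁴ = P/(εσA) = 3230/(0.97·5.67×10⁻⁸·2.560) = 2.294×10¹⁰ K⁴.
T = (2.294×10¹⁰)^(1/4).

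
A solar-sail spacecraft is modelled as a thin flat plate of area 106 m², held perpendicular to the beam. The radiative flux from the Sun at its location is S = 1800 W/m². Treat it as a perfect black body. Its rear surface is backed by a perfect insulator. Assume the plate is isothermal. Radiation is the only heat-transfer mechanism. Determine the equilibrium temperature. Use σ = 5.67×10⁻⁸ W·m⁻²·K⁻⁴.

T ≈ 422 K

At equilibrium, absorbed power = emitted power.
Absorbing cross-section = A = 106.0 m²; emitting surface = A = 106.0 m² (ratio 1).
S·A_cross = εσ·A_surf·T⁴  ⇒  T⁴ = S/(1σ).
T⁴ = 1.00·1800/(1·5.67×10⁻⁸) = 3.175×10¹⁰ K⁴.
T = (3.175×10¹⁰)^(1/4).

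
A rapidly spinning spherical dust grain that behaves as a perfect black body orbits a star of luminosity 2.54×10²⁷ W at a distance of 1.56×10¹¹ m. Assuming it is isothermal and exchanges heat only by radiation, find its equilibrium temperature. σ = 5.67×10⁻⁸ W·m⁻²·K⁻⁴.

First find the stellar flux at distance d: S = L/(4πd²) = 2.54×10²⁷/(4π·(1.56×10¹¹)²) = 8306 W/m².
For an isothermal sphere, absorbed (1−a)S·πr² = emitted σ·4πr²·T⁴, so T⁴ = (1−a)S/(4σ).
T⁴ = 1.00·8306/(4·5.67×10⁻⁸) = 3.662×10¹⁰ K⁴.

T ≈ 437 K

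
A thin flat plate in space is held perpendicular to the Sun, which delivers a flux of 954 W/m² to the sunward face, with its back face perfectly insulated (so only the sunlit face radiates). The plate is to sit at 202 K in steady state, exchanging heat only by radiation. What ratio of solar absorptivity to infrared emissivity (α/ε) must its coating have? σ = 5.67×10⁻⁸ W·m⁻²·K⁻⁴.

α/ε ≈ 0.0990

Balance: αS·A = εσ·1A·T⁴ ⇒ α/ε = σT⁴/S.
α/ε = 5.67×10⁻⁸·(202)⁴/954 = 5.67×10⁻⁸·1.665×10⁹/954.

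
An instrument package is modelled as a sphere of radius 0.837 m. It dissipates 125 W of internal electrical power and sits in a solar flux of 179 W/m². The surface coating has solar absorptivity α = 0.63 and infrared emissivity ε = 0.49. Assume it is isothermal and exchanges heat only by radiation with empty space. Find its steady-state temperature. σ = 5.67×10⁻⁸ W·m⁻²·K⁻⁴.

T ≈ 198 K

At steady state, absorbed solar power + internal power = radiated power.
Absorbed: α·S·A_cross = 0.63·179·2.201 = 248.2 W (cross-section πr²).
Total input = 248.2 + 125 = 373.2 W.
Radiated: εσ·A_surf·T⁴ with A_surf = 4πr² = 8.804 m².
T⁴ = 373.2/(0.49·5.67×10⁻⁸·8.804) = 1.526×10⁹ K⁴.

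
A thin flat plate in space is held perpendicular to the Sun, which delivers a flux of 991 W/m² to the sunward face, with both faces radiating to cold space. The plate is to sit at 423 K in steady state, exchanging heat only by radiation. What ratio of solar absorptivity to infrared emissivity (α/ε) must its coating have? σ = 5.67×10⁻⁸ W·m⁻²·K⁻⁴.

α/ε ≈ 3.66

Balance: αS·A = εσ·2A·T⁴ ⇒ α/ε = 2σT⁴/S.
α/ε = 2·5.67×10⁻⁸·(423)⁴/991 = 2·5.67×10⁻⁸·3.202×10¹⁰/991.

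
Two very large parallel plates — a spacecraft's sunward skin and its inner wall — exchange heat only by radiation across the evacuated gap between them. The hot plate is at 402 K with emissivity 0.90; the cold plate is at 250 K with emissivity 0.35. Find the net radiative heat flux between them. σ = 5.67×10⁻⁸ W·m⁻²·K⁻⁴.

For two infinite grey parallel plates, q = σ(T₁⁴ − T₂⁴)/(1/ε₁ + 1/ε₂ − 1).
T₁⁴ − T₂⁴ = 2.612×10¹⁰ − 3.906×10⁹ = 2.221×10¹⁰ K⁴.
1/ε₁ + 1/ε₂ − 1 = 1.111 + 2.857 − 1 = 2.968.
q = 5.67×10⁻⁸ × 2.221×10¹⁰ / 2.968.

q ≈ 424 W/m²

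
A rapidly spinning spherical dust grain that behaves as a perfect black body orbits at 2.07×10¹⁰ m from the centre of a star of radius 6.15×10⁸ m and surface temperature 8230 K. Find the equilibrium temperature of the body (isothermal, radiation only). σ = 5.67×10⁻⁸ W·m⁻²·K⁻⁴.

The star's surface emits σT_*⁴; at distance d the flux is S = σT_*⁴(R_*/d)².
S = 5.67×10⁻⁸·(8230)⁴·(6.15×10⁸/2.07×10¹⁰)² = 2.296×10⁵ W/m².
For an isothermal sphere T⁴ = (1−a)S/(4σ) = 1.012×10¹² K⁴.

T ≈ 1000 K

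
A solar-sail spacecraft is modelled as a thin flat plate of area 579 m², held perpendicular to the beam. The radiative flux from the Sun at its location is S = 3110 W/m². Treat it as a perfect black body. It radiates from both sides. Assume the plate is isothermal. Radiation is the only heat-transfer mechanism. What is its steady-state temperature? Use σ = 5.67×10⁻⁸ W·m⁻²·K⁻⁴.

At equilibrium, absorbed power = emitted power.
Absorbing cross-section = A = 579.0 m²; emitting surface = 2A = 1158 m² (ratio 2).
S·A_cross = εσ·A_surf·T⁴  ⇒  T⁴ = S/(2σ).
T⁴ = 1.00·3110/(2·5.67×10⁻⁸) = 2.743×10¹⁰ K⁴.
T = (2.743×10¹⁰)^(1/4).

T ≈ 407 K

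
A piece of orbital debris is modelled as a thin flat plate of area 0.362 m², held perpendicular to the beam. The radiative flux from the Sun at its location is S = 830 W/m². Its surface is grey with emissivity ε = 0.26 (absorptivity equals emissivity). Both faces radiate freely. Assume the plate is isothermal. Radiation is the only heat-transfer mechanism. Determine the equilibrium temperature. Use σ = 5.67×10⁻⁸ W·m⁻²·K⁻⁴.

At equilibrium, absorbed power = emitted power.
Absorbing cross-section = A = 0.3620 m²; emitting surface = 2A = 0.7240 m² (ratio 2).
εS·A_cross = εσ·A_surf·T⁴  ⇒  T⁴ = S/(2σ)   (ε cancels).
T⁴ = 830/(2·5.67×10⁻⁸) = 7.319×10⁹ K⁴.
T = (7.319×10⁹)^(1/4).

T ≈ 292 K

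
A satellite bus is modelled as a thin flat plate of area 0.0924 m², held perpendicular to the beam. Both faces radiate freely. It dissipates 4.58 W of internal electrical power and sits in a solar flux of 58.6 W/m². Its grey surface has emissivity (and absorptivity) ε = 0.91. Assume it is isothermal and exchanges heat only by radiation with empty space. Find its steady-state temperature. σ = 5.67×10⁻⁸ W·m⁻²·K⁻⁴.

At steady state, absorbed solar power + internal power = radiated power.
Absorbed: α·S·A_cross = 0.91·58.6·0.09240 = 4.927 W (cross-section A).
Total input = 4.927 + 4.58 = 9.507 W.
Radiated: εσ·A_surf·T⁴ with A_surf = 2A = 0.1848 m².
T⁴ = 9.507/(0.91·5.67×10⁻⁸·0.1848) = 9.971×10⁸ K⁴.

T ≈ 178 K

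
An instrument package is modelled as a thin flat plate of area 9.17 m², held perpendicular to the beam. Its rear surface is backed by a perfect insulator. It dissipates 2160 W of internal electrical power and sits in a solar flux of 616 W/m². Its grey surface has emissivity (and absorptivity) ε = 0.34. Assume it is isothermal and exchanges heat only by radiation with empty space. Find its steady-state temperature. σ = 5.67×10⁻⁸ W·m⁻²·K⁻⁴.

T ≈ 390 K

At steady state, absorbed solar power + internal power = radiated power.
Absorbed: α·S·A_cross = 0.34·616·9.170 = 1921 W (cross-section A).
Total input = 1921 + 2160 = 4081 W.
Radiated: εσ·A_surf·T⁴ with A_surf = A = 9.170 m².
T⁴ = 4081/(0.34·5.67×10⁻⁸·9.170) = 2.308×10¹⁰ K⁴.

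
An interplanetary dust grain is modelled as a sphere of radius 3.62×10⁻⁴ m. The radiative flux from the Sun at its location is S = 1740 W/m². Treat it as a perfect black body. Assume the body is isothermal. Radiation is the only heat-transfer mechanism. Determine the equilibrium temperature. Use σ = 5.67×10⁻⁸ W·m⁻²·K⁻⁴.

At equilibrium, absorbed power = emitted power.
Absorbing cross-section = πr² = 4.117×10⁻⁷ m²; emitting surface = 4πr² = 1.647×10⁻⁶ m² (ratio 4).
S·A_cross = εσ·A_surf·T⁴  ⇒  T⁴ = S/(4σ).
T⁴ = 1.00·1740/(4·5.67×10⁻⁸) = 7.672×10⁹ K⁴.
T = (7.672×10⁹)^(1/4).

T ≈ 296 K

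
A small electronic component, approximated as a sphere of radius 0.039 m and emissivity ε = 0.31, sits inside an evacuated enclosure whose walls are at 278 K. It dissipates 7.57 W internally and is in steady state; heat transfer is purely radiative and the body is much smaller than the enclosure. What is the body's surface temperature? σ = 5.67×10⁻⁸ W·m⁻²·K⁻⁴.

For a small grey body in a large enclosure, net radiated power = εσA(T⁴ − T_w⁴).
Steady state: P = εσA(T⁴ − T_w⁴) with A = 4πr² = 0.01911 m².
T⁴ = P/(εσA) + T_w⁴ = 7.57/(0.31·5.67×10⁻⁸·0.01911) + (278)⁴
    = 2.253×10¹⁰ + 5.973×10⁹ = 2.851×10¹⁰ K⁴.

T ≈ 411 K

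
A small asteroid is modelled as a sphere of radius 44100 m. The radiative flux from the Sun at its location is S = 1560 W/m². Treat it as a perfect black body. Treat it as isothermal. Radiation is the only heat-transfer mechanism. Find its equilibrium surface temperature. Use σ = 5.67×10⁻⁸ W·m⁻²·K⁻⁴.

T ≈ 288 K

At equilibrium, absorbed power = emitted power.
Absorbing cross-section = πr² = 6.110×10⁹ m²; emitting surface = 4πr² = 2.444×10¹⁰ m² (ratio 4).
S·A_cross = εσ·A_surf·T⁴  ⇒  T⁴ = S/(4σ).
T⁴ = 1.00·1560/(4·5.67×10⁻⁸) = 6.878×10⁹ K⁴.
T = (6.878×10⁹)^(1/4).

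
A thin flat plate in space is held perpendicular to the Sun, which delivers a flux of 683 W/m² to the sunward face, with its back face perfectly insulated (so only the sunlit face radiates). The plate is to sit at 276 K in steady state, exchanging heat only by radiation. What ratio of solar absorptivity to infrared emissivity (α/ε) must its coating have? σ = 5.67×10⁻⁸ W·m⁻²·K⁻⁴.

Balance: αS·A = εσ·1A·T⁴ ⇒ α/ε = σT⁴/S.
α/ε = 5.67×10⁻⁸·(276)⁴/683 = 5.67×10⁻⁸·5.803×10⁹/683.

α/ε ≈ 0.482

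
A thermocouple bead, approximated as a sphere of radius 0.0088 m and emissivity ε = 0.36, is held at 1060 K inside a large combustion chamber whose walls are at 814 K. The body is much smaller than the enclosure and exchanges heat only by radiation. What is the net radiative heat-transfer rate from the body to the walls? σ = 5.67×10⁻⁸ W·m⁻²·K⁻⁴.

P_net ≈ 16.4 W

For a small grey body in a large enclosure: P_net = εσA(T_body⁴ − T_wall⁴).
A = 4πr² = 9.731×10⁻⁴ m²; T_body⁴ − T_wall⁴ = 1.262×10¹² − 4.390×10¹¹ = 8.234×10¹¹ K⁴.
|P_net| = 0.36·5.67×10⁻⁸·9.731×10⁻⁴·8.234×10¹¹.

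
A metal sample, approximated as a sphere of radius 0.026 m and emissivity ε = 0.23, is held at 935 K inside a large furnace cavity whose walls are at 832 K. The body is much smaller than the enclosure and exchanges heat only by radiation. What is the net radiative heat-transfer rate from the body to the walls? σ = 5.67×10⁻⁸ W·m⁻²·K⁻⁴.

For a small grey body in a large enclosure: P_net = εσA(T_body⁴ − T_wall⁴).
A = 4πr² = 0.008495 m²; T_body⁴ − T_wall⁴ = 7.643×10¹¹ − 4.792×10¹¹ = 2.851×10¹¹ K⁴.
|P_net| = 0.23·5.67×10⁻⁸·0.008495·2.851×10¹¹.

P_net ≈ 31.6 W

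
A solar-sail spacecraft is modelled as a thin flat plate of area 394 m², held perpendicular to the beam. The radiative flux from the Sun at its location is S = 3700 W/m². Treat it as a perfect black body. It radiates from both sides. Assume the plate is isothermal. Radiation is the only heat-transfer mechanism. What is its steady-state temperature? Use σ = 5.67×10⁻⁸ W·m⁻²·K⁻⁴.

At equilibrium, absorbed power = emitted power.
Absorbing cross-section = A = 394.0 m²; emitting surface = 2A = 788.0 m² (ratio 2).
S·A_cross = εσ·A_surf·T⁴  ⇒  T⁴ = S/(2σ).
T⁴ = 1.00·3700/(2·5.67×10⁻⁸) = 3.263×10¹⁰ K⁴.
T = (3.263×10¹⁰)^(1/4).

T ≈ 425 K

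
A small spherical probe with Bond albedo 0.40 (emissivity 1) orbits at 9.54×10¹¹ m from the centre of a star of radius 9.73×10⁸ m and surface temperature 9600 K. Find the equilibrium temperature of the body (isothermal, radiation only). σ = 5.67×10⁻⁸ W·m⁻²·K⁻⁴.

T ≈ 191 K

The star's surface emits σT_*⁴; at distance d the flux is S = σT_*⁴(R_*/d)².
S = 5.67×10⁻⁸·(9600)⁴·(9.73×10⁸/9.54×10¹¹)² = 501.0 W/m².
For an isothermal sphere T⁴ = (1−a)S/(4σ) = 1.325×10⁹ K⁴.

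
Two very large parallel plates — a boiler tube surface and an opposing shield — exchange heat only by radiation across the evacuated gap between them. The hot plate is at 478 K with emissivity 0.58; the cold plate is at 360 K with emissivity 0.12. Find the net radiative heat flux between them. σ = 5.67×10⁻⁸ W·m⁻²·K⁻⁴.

q ≈ 222 W/m²

For two infinite grey parallel plates, q = σ(T₁⁴ − T₂⁴)/(1/ε₁ + 1/ε₂ − 1).
T₁⁴ − T₂⁴ = 5.220×10¹⁰ − 1.680×10¹⁰ = 3.541×10¹⁰ K⁴.
1/ε₁ + 1/ε₂ − 1 = 1.724 + 8.333 − 1 = 9.057.
q = 5.67×10⁻⁸ × 3.541×10¹⁰ / 9.057.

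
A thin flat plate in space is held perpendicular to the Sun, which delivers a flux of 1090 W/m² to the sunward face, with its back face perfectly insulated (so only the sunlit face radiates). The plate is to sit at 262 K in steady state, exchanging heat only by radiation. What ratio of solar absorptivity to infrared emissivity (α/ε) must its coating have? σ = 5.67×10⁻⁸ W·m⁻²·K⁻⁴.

α/ε ≈ 0.245

Balance: αS·A = εσ·1A·T⁴ ⇒ α/ε = σT⁴/S.
α/ε = 5.67×10⁻⁸·(262)⁴/1090 = 5.67×10⁻⁸·4.712×10⁹/1090.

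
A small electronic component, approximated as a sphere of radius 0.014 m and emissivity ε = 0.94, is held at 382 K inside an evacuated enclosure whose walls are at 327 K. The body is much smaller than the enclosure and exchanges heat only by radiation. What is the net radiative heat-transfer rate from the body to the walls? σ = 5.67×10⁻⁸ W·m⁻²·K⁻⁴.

P_net ≈ 1.29 W

For a small grey body in a large enclosure: P_net = εσA(T_body⁴ − T_wall⁴).
A = 4πr² = 0.002463 m²; T_body⁴ − T_wall⁴ = 2.129×10¹⁰ − 1.143×10¹⁰ = 9.860×10⁹ K⁴.
|P_net| = 0.94·5.67×10⁻⁸·0.002463·9.860×10⁹.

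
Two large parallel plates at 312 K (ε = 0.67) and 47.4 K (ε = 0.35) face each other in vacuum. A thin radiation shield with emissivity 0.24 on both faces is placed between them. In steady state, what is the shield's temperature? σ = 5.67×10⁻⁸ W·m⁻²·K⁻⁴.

T_s ≈ 270 K

In steady state the net flux on the hot side equals that on the cold side.
σ(T₁⁴−T_s⁴)/D₁ = σ(T_s⁴−T₂⁴)/D₂, with D₁ = 1/ε₁+1/ε_s−1 = 4.659, D₂ = 1/ε_s+1/ε₂−1 = 6.024.
Solve for T_s⁴: T_s⁴ = (D₂·T₁⁴ + D₁·T₂⁴)/(D₁+D₂) = 5.345×10⁹ K⁴.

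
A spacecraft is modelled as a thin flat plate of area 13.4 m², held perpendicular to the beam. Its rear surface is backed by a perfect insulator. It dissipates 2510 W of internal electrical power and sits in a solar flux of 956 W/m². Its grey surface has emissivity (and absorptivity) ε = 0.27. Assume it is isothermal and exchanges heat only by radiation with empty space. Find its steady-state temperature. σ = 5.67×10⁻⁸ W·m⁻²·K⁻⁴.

At steady state, absorbed solar power + internal power = radiated power.
Absorbed: α·S·A_cross = 0.27·956·13.40 = 3459 W (cross-section A).
Total input = 3459 + 2510 = 5969 W.
Radiated: εσ·A_surf·T⁴ with A_surf = A = 13.40 m².
T⁴ = 5969/(0.27·5.67×10⁻⁸·13.40) = 2.910×10¹⁰ K⁴.

T ≈ 413 K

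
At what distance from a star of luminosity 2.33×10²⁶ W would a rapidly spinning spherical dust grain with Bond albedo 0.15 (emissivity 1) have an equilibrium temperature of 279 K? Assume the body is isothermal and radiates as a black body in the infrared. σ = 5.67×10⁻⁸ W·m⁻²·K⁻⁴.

d ≈ 1.07×10¹¹ m

For an isothermal black-emitting sphere, (1−a)S·πr² = σ·4πr²·T⁴ ⇒ S = 4σT⁴/(1−a).
S = 4·5.67×10⁻⁸·(279)⁴/0.850 = 1617 W/m².
Flux falls as S = L/(4πd²), so d = √(L/(4πS)) = √(2.33×10²⁶/(4π·1617)).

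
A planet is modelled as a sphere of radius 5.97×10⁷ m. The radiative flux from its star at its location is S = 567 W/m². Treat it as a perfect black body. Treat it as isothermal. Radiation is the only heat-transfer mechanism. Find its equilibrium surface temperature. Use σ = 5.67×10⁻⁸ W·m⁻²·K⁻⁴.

T ≈ 224 K

At equilibrium, absorbed power = emitted power.
Absorbing cross-section = πr² = 1.120×10¹⁶ m²; emitting surface = 4πr² = 4.479×10¹⁶ m² (ratio 4).
S·A_cross = εσ·A_surf·T⁴  ⇒  T⁴ = S/(4σ).
T⁴ = 1.00·567/(4·5.67×10⁻⁸) = 2.500×10⁹ K⁴.
T = (2.500×10⁹)^(1/4).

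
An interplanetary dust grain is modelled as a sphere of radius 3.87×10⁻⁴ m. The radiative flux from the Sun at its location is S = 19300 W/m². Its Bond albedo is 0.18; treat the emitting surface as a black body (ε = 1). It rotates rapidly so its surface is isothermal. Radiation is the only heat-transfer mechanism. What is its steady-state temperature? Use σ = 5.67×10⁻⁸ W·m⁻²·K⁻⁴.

At equilibrium, absorbed power = emitted power.
Absorbing cross-section = πr² = 4.705×10⁻⁷ m²; emitting surface = 4πr² = 1.882×10⁻⁶ m² (ratio 4).
(1−a)S·A_cross = εσ·A_surf·T⁴  ⇒  T⁴ = (1−a)S/(4σ).
T⁴ = 0.820·19300/(4·5.67×10⁻⁸) = 6.978×10¹⁰ K⁴.
T = (6.978×10¹⁰)^(1/4).

T ≈ 514 K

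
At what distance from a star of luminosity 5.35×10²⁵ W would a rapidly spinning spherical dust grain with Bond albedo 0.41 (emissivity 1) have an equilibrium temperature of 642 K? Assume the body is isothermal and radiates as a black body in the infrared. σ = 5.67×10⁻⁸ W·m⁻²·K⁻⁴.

For an isothermal black-emitting sphere, (1−a)S·πr² = σ·4πr²·T⁴ ⇒ S = 4σT⁴/(1−a).
S = 4·5.67×10⁻⁸·(642)⁴/0.590 = 65300 W/m².
Flux falls as S = L/(4πd²), so d = √(L/(4πS)) = √(5.35×10²⁵/(4π·65300)).

d ≈ 8.07×10⁹ m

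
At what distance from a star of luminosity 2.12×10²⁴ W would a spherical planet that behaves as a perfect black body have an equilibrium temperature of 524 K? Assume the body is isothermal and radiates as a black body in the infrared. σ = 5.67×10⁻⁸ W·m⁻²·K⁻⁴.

d ≈ 3.14×10⁹ m

For an isothermal black-emitting sphere, (1−a)S·πr² = σ·4πr²·T⁴ ⇒ S = 4σT⁴/(1−a).
S = 4·5.67×10⁻⁸·(524)⁴/1.00 = 17100 W/m².
Flux falls as S = L/(4πd²), so d = √(L/(4πS)) = √(2.12×10²⁴/(4π·17100)).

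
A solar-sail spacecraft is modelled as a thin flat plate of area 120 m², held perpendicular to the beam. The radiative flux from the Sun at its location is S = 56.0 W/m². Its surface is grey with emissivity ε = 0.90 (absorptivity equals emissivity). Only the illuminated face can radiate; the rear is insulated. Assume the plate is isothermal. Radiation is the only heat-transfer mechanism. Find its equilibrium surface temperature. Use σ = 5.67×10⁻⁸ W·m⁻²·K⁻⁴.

At equilibrium, absorbed power = emitted power.
Absorbing cross-section = A = 120.0 m²; emitting surface = A = 120.0 m² (ratio 1).
εS·A_cross = εσ·A_surf·T⁴  ⇒  T⁴ = S/(1σ)   (ε cancels).
T⁴ = 56.0/(1·5.67×10⁻⁸) = 9.877×10⁸ K⁴.
T = (9.877×10⁸)^(1/4).

T ≈ 177 K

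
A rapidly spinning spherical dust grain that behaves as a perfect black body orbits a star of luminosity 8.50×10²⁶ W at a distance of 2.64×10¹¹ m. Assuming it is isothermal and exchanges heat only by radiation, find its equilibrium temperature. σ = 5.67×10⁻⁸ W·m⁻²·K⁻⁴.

First find the stellar flux at distance d: S = L/(4πd²) = 8.50×10²⁶/(4π·(2.64×10¹¹)²) = 970.5 W/m².
For an isothermal sphere, absorbed (1−a)S·πr² = emitted σ·4πr²·T⁴, so T⁴ = (1−a)S/(4σ).
T⁴ = 1.00·970.5/(4·5.67×10⁻⁸) = 4.279×10⁹ K⁴.

T ≈ 256 K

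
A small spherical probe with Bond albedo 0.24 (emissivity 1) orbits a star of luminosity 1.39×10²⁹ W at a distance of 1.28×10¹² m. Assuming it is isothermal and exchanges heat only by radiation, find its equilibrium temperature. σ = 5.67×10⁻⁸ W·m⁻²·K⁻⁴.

T ≈ 388 K

First find the stellar flux at distance d: S = L/(4πd²) = 1.39×10²⁹/(4π·(1.28×10¹²)²) = 6751 W/m².
For an isothermal sphere, absorbed (1−a)S·πr² = emitted σ·4πr²·T⁴, so T⁴ = (1−a)S/(4σ).
T⁴ = 0.760·6751/(4·5.67×10⁻⁸) = 2.262×10¹⁰ K⁴.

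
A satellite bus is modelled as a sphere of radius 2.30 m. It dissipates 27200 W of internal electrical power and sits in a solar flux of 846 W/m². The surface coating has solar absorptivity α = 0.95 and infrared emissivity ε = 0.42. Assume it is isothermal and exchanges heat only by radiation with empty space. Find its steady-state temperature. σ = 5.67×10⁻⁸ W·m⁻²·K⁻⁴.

At steady state, absorbed solar power + internal power = radiated power.
Absorbed: α·S·A_cross = 0.95·846·16.62 = 13360 W (cross-section πr²).
Total input = 13360 + 27200 = 40560 W.
Radiated: εσ·A_surf·T⁴ with A_surf = 4πr² = 66.48 m².
T⁴ = 40560/(0.42·5.67×10⁻⁸·66.48) = 2.562×10¹⁰ K⁴.

T ≈ 400 K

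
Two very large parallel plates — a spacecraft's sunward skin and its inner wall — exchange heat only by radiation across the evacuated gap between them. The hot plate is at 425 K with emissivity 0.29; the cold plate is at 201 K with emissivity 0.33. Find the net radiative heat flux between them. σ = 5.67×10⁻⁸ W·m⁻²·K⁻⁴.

q ≈ 321 W/m²

For two infinite grey parallel plates, q = σ(T₁⁴ − T₂⁴)/(1/ε₁ + 1/ε₂ − 1).
T₁⁴ − T₂⁴ = 3.263×10¹⁰ − 1.632×10⁹ = 3.099×10¹⁰ K⁴.
1/ε₁ + 1/ε₂ − 1 = 3.448 + 3.030 − 1 = 5.479.
q = 5.67×10⁻⁸ × 3.099×10¹⁰ / 5.479.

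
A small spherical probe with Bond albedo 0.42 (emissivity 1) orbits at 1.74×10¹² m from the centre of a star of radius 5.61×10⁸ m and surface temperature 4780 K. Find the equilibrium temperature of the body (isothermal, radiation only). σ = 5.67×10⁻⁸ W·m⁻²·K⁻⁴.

The star's surface emits σT_*⁴; at distance d the flux is S = σT_*⁴(R_*/d)².
S = 5.67×10⁻⁸·(4780)⁴·(5.61×10⁸/1.74×10¹²)² = 3.077 W/m².
For an isothermal sphere T⁴ = (1−a)S/(4σ) = 7.869×10⁶ K⁴.

T ≈ 53.0 K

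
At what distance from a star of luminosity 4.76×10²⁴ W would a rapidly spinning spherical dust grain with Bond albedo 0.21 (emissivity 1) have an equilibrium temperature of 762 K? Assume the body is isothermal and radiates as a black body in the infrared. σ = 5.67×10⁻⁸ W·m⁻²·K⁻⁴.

d ≈ 1.98×10⁹ m

For an isothermal black-emitting sphere, (1−a)S·πr² = σ·4πr²·T⁴ ⇒ S = 4σT⁴/(1−a).
S = 4·5.67×10⁻⁸·(762)⁴/0.790 = 96790 W/m².
Flux falls as S = L/(4πd²), so d = √(L/(4πS)) = √(4.76×10²⁴/(4π·96790)).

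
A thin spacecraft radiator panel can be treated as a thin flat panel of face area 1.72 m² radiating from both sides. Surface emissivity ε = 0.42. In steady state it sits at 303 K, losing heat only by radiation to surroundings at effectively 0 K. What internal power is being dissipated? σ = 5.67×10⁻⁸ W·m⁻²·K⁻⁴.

Steady state: P = εσA T⁴.
A = 2·1.72 = 3.440 m²; T⁴ = (303)⁴ = 8.429×10⁹ K⁴.
P = 0.42 × 5.67×10⁻⁸ × 3.440 × 8.429×10⁹.

P ≈ 690 W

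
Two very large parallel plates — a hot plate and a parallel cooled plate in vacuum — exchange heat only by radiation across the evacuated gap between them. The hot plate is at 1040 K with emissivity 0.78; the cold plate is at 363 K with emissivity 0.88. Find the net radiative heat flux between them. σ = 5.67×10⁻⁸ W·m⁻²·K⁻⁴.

q ≈ 46100 W/m²

For two infinite grey parallel plates, q = σ(T₁⁴ − T₂⁴)/(1/ε₁ + 1/ε₂ − 1).
T₁⁴ − T₂⁴ = 1.170×10¹² − 1.736×10¹⁰ = 1.152×10¹² K⁴.
1/ε₁ + 1/ε₂ − 1 = 1.282 + 1.136 − 1 = 1.418.
q = 5.67×10⁻⁸ × 1.152×10¹² / 1.418.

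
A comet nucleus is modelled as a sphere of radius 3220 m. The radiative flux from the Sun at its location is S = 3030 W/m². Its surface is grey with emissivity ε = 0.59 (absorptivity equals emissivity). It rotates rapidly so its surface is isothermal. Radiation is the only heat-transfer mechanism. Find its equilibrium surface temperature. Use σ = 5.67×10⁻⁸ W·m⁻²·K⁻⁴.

At equilibrium, absorbed power = emitted power.
Absorbing cross-section = πr² = 3.257×10⁷ m²; emitting surface = 4πr² = 1.303×10⁸ m² (ratio 4).
εS·A_cross = εσ·A_surf·T⁴  ⇒  T⁴ = S/(4σ)   (ε cancels).
T⁴ = 3030/(4·5.67×10⁻⁸) = 1.336×10¹⁰ K⁴.
T = (1.336×10¹⁰)^(1/4).

T ≈ 340 K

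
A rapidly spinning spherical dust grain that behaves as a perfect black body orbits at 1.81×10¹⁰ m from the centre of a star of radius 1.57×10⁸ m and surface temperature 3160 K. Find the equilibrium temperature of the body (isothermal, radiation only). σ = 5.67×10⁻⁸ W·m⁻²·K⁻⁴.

The star's surface emits σT_*⁴; at distance d the flux is S = σT_*⁴(R_*/d)².
S = 5.67×10⁻⁸·(3160)⁴·(1.57×10⁸/1.81×10¹⁰)² = 425.4 W/m².
For an isothermal sphere T⁴ = (1−a)S/(4σ) = 1.876×10⁹ K⁴.

T ≈ 208 K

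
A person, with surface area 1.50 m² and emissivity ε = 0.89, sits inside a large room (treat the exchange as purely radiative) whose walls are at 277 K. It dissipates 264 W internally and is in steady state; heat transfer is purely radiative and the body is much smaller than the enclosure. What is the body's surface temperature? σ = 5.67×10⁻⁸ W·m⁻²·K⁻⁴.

T ≈ 311 K

For a small grey body in a large enclosure, net radiated power = εσA(T⁴ − T_w⁴).
Steady state: P = εσA(T⁴ − T_w⁴) with A = 1.50 m².
T⁴ = P/(εσA) + T_w⁴ = 264/(0.89·5.67×10⁻⁸·1.500) + (277)⁴
    = 3.488×10⁹ + 5.887×10⁹ = 9.375×10⁹ K⁴.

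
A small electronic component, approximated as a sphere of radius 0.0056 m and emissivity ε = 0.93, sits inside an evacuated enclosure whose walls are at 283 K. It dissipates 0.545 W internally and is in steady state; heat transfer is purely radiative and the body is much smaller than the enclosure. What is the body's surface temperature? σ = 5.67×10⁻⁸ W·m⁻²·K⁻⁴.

For a small grey body in a large enclosure, net radiated power = εσA(T⁴ − T_w⁴).
Steady state: P = εσA(T⁴ − T_w⁴) with A = 4πr² = 3.941×10⁻⁴ m².
T⁴ = P/(εσA) + T_w⁴ = 0.545/(0.93·5.67×10⁻⁸·3.941×10⁻⁴) + (283)⁴
    = 2.623×10¹⁰ + 6.414×10⁹ = 3.264×10¹⁰ K⁴.

T ≈ 425 K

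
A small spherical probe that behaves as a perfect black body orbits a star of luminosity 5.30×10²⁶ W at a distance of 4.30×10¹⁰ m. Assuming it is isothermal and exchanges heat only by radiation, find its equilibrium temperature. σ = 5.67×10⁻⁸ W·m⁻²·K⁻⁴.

First find the stellar flux at distance d: S = L/(4πd²) = 5.30×10²⁶/(4π·(4.30×10¹⁰)²) = 22810 W/m².
For an isothermal sphere, absorbed (1−a)S·πr² = emitted σ·4πr²·T⁴, so T⁴ = (1−a)S/(4σ).
T⁴ = 1.00·22810/(4·5.67×10⁻⁸) = 1.006×10¹¹ K⁴.

T ≈ 563 K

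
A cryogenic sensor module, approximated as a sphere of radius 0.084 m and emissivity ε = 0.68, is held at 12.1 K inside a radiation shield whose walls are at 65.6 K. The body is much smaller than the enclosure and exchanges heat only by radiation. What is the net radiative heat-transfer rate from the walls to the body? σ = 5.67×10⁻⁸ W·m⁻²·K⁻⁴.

For a small grey body in a large enclosure: P_net = εσA(T_body⁴ − T_wall⁴).
A = 4πr² = 0.08867 m²; T_body⁴ − T_wall⁴ = 21440 − 1.852×10⁷ = -1.850×10⁷ K⁴.
|P_net| = 0.68·5.67×10⁻⁸·0.08867·1.850×10⁷.

P_net ≈ 0.0632 W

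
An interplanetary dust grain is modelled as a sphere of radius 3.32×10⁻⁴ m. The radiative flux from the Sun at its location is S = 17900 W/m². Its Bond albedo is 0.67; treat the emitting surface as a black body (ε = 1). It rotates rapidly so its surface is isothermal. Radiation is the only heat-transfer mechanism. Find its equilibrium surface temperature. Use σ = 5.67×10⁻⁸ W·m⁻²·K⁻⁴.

At equilibrium, absorbed power = emitted power.
Absorbing cross-section = πr² = 3.463×10⁻⁷ m²; emitting surface = 4πr² = 1.385×10⁻⁶ m² (ratio 4).
(1−a)S·A_cross = εσ·A_surf·T⁴  ⇒  T⁴ = (1−a)S/(4σ).
T⁴ = 0.330·17900/(4·5.67×10⁻⁸) = 2.604×10¹⁰ K⁴.
T = (2.604×10¹⁰)^(1/4).

T ≈ 402 K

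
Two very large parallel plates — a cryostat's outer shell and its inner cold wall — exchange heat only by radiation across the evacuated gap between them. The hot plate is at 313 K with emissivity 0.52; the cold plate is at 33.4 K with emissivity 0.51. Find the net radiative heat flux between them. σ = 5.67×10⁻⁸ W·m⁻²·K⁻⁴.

q ≈ 189 W/m²

For two infinite grey parallel plates, q = σ(T₁⁴ − T₂⁴)/(1/ε₁ + 1/ε₂ − 1).
T₁⁴ − T₂⁴ = 9.598×10⁹ − 1.244×10⁶ = 9.597×10⁹ K⁴.
1/ε₁ + 1/ε₂ − 1 = 1.923 + 1.961 − 1 = 2.884.
q = 5.67×10⁻⁸ × 9.597×10⁹ / 2.884.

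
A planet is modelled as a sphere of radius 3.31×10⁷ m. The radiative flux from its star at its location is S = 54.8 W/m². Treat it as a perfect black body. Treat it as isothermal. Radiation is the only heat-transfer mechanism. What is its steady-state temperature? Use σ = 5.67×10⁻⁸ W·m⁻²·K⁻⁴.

At equilibrium, absorbed power = emitted power.
Absorbing cross-section = πr² = 3.442×10¹⁵ m²; emitting surface = 4πr² = 1.377×10¹⁶ m² (ratio 4).
S·A_cross = εσ·A_surf·T⁴  ⇒  T⁴ = S/(4σ).
T⁴ = 1.00·54.8/(4·5.67×10⁻⁸) = 2.416×10⁸ K⁴.
T = (2.416×10⁸)^(1/4).

T ≈ 125 K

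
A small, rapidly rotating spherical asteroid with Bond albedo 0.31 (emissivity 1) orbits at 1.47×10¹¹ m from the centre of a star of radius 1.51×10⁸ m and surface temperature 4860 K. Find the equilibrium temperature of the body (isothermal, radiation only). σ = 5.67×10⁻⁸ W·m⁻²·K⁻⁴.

T ≈ 100 K

The star's surface emits σT_*⁴; at distance d the flux is S = σT_*⁴(R_*/d)².
S = 5.67×10⁻⁸·(4860)⁴·(1.51×10⁸/1.47×10¹¹)² = 33.38 W/m².
For an isothermal sphere T⁴ = (1−a)S/(4σ) = 1.015×10⁸ K⁴.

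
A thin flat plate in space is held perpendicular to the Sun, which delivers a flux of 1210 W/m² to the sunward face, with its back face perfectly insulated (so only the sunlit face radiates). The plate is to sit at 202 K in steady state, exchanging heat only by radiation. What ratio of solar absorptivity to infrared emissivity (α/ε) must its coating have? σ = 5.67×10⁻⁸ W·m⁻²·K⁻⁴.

α/ε ≈ 0.0780

Balance: αS·A = εσ·1A·T⁴ ⇒ α/ε = σT⁴/S.
α/ε = 5.67×10⁻⁸·(202)⁴/1210 = 5.67×10⁻⁸·1.665×10⁹/1210.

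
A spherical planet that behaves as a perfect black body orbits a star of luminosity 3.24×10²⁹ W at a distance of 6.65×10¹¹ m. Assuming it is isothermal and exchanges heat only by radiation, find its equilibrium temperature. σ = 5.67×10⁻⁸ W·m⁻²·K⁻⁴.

T ≈ 712 K

First find the stellar flux at distance d: S = L/(4πd²) = 3.24×10²⁹/(4π·(6.65×10¹¹)²) = 58300 W/m².
For an isothermal sphere, absorbed (1−a)S·πr² = emitted σ·4πr²·T⁴, so T⁴ = (1−a)S/(4σ).
T⁴ = 1.00·58300/(4·5.67×10⁻⁸) = 2.571×10¹¹ K⁴.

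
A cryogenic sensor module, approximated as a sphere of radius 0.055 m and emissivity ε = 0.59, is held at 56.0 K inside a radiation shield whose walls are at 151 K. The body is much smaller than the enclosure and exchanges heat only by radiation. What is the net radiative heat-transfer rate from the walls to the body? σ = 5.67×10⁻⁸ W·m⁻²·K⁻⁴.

P_net ≈ 0.649 W

For a small grey body in a large enclosure: P_net = εσA(T_body⁴ − T_wall⁴).
A = 4πr² = 0.03801 m²; T_body⁴ − T_wall⁴ = 9.834×10⁶ − 5.199×10⁸ = -5.101×10⁸ K⁴.
|P_net| = 0.59·5.67×10⁻⁸·0.03801·5.101×10⁸.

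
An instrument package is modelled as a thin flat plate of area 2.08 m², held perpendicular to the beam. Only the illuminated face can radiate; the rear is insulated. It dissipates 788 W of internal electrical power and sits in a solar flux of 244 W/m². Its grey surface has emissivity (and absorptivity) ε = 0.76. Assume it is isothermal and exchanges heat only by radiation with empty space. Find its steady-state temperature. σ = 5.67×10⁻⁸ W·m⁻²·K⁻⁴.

T ≈ 338 K

At steady state, absorbed solar power + internal power = radiated power.
Absorbed: α·S·A_cross = 0.76·244·2.080 = 385.7 W (cross-section A).
Total input = 385.7 + 788 = 1174 W.
Radiated: εσ·A_surf·T⁴ with A_surf = A = 2.080 m².
T⁴ = 1174/(0.76·5.67×10⁻⁸·2.080) = 1.309×10¹⁰ K⁴.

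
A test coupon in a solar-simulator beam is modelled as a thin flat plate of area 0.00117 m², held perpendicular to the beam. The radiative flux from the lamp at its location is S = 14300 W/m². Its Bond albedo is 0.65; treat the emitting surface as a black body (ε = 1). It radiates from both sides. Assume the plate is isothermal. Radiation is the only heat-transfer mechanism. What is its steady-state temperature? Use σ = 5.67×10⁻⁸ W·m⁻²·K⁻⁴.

At equilibrium, absorbed power = emitted power.
Absorbing cross-section = A = 0.001170 m²; emitting surface = 2A = 0.002340 m² (ratio 2).
(1−a)S·A_cross = εσ·A_surf·T⁴  ⇒  T⁴ = (1−a)S/(2σ).
T⁴ = 0.350·14300/(2·5.67×10⁻⁸) = 4.414×10¹⁰ K⁴.
T = (4.414×10¹⁰)^(1/4).

T ≈ 458 K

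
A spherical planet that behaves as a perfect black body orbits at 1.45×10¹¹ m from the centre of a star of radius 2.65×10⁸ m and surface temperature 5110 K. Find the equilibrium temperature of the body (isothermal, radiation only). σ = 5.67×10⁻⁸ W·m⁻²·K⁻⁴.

T ≈ 154 K

The star's surface emits σT_*⁴; at distance d the flux is S = σT_*⁴(R_*/d)².
S = 5.67×10⁻⁸·(5110)⁴·(2.65×10⁸/1.45×10¹¹)² = 129.1 W/m².
For an isothermal sphere T⁴ = (1−a)S/(4σ) = 5.694×10⁸ K⁴.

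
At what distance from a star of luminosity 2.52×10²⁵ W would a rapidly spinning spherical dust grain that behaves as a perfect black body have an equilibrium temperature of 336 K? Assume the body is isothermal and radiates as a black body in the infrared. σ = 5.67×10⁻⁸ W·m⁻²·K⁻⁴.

For an isothermal black-emitting sphere, (1−a)S·πr² = σ·4πr²·T⁴ ⇒ S = 4σT⁴/(1−a).
S = 4·5.67×10⁻⁸·(336)⁴/1.00 = 2891 W/m².
Flux falls as S = L/(4πd²), so d = √(L/(4πS)) = √(2.52×10²⁵/(4π·2891)).

d ≈ 2.63×10¹⁰ m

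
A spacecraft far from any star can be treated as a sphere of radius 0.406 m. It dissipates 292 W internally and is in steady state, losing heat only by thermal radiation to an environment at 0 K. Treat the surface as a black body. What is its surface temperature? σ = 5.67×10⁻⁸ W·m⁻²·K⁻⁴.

T ≈ 223 K

Steady state: internal power = radiated power, P = εσA T⁴.
Radiating area A = 4πr² = 2.071 m².
T⁴ = P/(εσA) = 292/(1.0·5.67×10⁻⁸·2.071) = 2.486×10⁹ K⁴.
T = (2.486×10⁹)^(1/4).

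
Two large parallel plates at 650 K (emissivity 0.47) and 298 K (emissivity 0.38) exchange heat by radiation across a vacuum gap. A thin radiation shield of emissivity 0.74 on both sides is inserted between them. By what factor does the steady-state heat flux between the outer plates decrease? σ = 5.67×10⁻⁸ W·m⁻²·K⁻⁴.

Without shield: q₀ = σΔ(T⁴)/(1/ε₁+1/ε₂−1) with denominator 3.759.
With shield the two gaps are in series; the resistances add: (1/ε₁+1/ε_s−1)+(1/ε_s+1/ε₂−1) = 2.479+2.983 = 5.462.
Heat-flux ratio q₀/q = 5.462/3.759.

factor ≈ 1.45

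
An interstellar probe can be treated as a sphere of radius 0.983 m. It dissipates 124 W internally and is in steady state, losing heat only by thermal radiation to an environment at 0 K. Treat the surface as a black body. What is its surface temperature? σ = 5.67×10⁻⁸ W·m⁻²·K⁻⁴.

T ≈ 116 K

Steady state: internal power = radiated power, P = εσA T⁴.
Radiating area A = 4πr² = 12.14 m².
T⁴ = P/(εσA) = 124/(1.0·5.67×10⁻⁸·12.14) = 1.801×10⁸ K⁴.
T = (1.801×10⁸)^(1/4).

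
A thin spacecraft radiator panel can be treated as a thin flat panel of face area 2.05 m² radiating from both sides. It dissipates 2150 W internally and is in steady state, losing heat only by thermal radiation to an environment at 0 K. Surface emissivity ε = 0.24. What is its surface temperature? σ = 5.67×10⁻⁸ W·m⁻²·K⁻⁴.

Steady state: internal power = radiated power, P = εσA T⁴.
Radiating area A = 2·2.05 = 4.100 m².
T⁴ = P/(εσA) = 2150/(0.24·5.67×10⁻⁸·4.100) = 3.854×10¹⁰ K⁴.
T = (3.854×10¹⁰)^(1/4).

T ≈ 443 K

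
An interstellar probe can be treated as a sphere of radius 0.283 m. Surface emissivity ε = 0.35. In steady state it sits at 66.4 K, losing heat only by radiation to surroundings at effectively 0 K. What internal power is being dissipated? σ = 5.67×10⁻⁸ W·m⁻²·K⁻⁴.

P ≈ 0.388 W

Steady state: P = εσA T⁴.
A = 4πr² = 1.006 m²; T⁴ = (66.4)⁴ = 1.944×10⁷ K⁴.
P = 0.35 × 5.67×10⁻⁸ × 1.006 × 1.944×10⁷.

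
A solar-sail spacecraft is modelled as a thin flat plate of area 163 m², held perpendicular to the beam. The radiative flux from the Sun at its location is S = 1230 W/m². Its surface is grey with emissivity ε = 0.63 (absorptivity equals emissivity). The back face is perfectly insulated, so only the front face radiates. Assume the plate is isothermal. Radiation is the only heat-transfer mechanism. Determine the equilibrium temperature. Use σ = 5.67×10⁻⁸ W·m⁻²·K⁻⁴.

T ≈ 384 K

At equilibrium, absorbed power = emitted power.
Absorbing cross-section = A = 163.0 m²; emitting surface = A = 163.0 m² (ratio 1).
εS·A_cross = εσ·A_surf·T⁴  ⇒  T⁴ = S/(1σ)   (ε cancels).
T⁴ = 1230/(1·5.67×10⁻⁸) = 2.169×10¹⁰ K⁴.
T = (2.169×10¹⁰)^(1/4).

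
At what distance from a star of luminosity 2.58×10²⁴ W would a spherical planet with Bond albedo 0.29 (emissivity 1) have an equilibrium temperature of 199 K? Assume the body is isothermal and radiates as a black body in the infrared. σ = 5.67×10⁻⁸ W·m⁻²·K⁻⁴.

For an isothermal black-emitting sphere, (1−a)S·πr² = σ·4πr²·T⁴ ⇒ S = 4σT⁴/(1−a).
S = 4·5.67×10⁻⁸·(199)⁴/0.710 = 501.0 W/m².
Flux falls as S = L/(4πd²), so d = √(L/(4πS)) = √(2.58×10²⁴/(4π·501.0)).

d ≈ 2.02×10¹⁰ m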